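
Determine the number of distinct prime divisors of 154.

3

154 = 2 · 77
77 = 7 · 11
154 = 2 · 7 · 11, which has 3 distinct prime factors.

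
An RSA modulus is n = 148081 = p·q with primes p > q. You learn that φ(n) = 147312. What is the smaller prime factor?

373

φ(n) = (p−1)(q−1) = n − (p+q) + 1, so p + q = 148081 − 147312 + 1 = 770.
p and q are the roots of t² − 770t + 148081 = 0.
Discriminant: 770² − 4·148081 = 592900 − 592324 = 576; √576 = 24.
q = (770 − 24)/2 = 373, p = (770 + 24)/2 = 397.
Check: 373 · 397 = 148081.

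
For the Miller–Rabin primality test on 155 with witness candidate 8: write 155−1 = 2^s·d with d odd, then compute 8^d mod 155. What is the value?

33

155 − 1 = 154 = 2^1 · 77, so d = 77.
8^1 ≡ 8 (mod 155)
8^2 ≡ 8^2 = 64 ≡ 64 (mod 155)
8^4 ≡ 64^2 = 4096 ≡ 66 (mod 155)
8^8 ≡ 66^2 = 4356 ≡ 16 (mod 155)
8^16 ≡ 16^2 = 256 ≡ 101 (mod 155)
8^32 ≡ 101^2 = 10201 ≡ 126 (mod 155)
8^64 ≡ 126^2 = 15876 ≡ 66 (mod 155)
77 = 64 + 8 + 4 + 1 in binary powers of 2.
So 8^77 ≡ 66 · 16 · 66 · 8 ≡ 33 (mod 155).
Squaring chain: 33; never reaches −1, so base 8 is a Miller–Rabin witness that 155 is composite.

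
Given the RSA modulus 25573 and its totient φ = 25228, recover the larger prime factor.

φ(n) = (p−1)(q−1) = n − (p+q) + 1, so p + q = 25573 − 25228 + 1 = 346.
p and q are the roots of t² − 346t + 25573 = 0.
Discriminant: 346² − 4·25573 = 119716 − 102292 = 17424; √17424 = 132.
q = (346 − 132)/2 = 107, p = (346 + 132)/2 = 239.
Check: 107 · 239 = 25573.

239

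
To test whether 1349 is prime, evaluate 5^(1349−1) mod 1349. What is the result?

54

5^1 ≡ 5 (mod 1349)
5^2 ≡ 5^2 = 25 ≡ 25 (mod 1349)
5^4 ≡ 25^2 = 625 ≡ 625 (mod 1349)
5^8 ≡ 625^2 = 390625 ≡ 764 (mod 1349)
5^16 ≡ 764^2 = 583696 ≡ 928 (mod 1349)
5^32 ≡ 928^2 = 861184 ≡ 522 (mod 1349)
5^64 ≡ 522^2 = 272484 ≡ 1335 (mod 1349)
5^128 ≡ 1335^2 = 1782225 ≡ 196 (mod 1349)
5^256 ≡ 196^2 = 38416 ≡ 644 (mod 1349)
5^512 ≡ 644^2 = 414736 ≡ 593 (mod 1349)
5^1024 ≡ 593^2 = 351649 ≡ 909 (mod 1349)
1348 = 1024 + 256 + 64 + 4 in binary powers of 2.
So 5^1348 ≡ 909 · 644 · 1335 · 625 ≡ 54 (mod 1349).
Since 54 ≠ 1, base 5 is a Fermat witness: 1349 is composite.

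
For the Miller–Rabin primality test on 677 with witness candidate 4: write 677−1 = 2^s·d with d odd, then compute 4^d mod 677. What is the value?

677 − 1 = 676 = 2^2 · 169, so d = 169.
4^1 ≡ 4 (mod 677)
4^2 ≡ 4^2 = 16 ≡ 16 (mod 677)
4^4 ≡ 16^2 = 256 ≡ 256 (mod 677)
4^8 ≡ 256^2 = 65536 ≡ 544 (mod 677)
4^16 ≡ 544^2 = 295936 ≡ 87 (mod 677)
4^32 ≡ 87^2 = 7569 ≡ 122 (mod 677)
4^64 ≡ 122^2 = 14884 ≡ 667 (mod 677)
4^128 ≡ 667^2 = 444889 ≡ 100 (mod 677)
169 = 128 + 32 + 8 + 1 in binary powers of 2.
So 4^169 ≡ 100 · 122 · 544 · 4 ≡ 676 (mod 677).
Since 4^d ≡ 676 (mod 677), base 4 does not prove 677 composite.

676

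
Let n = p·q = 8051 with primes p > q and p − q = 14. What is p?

Since p = q + 14, we have 8051 = q(q + 14), so q² + 14q − 8051 = 0.
Discriminant: 14² + 4·8051 = 196 + 32204 = 32400; √32400 = 180.
q = (−14 + 180)/2 = 83, and p = q + 14 = 97.
Check: 83 · 97 = 8051.

97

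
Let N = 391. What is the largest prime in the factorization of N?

391 = 17 · 23
23 is prime.
So 391 = 17 · 23; the largest prime factor is 23.

23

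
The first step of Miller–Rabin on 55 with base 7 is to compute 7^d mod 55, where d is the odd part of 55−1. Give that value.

28

55 − 1 = 54 = 2^1 · 27, so d = 27.
7^1 ≡ 7 (mod 55)
7^2 ≡ 7^2 = 49 ≡ 49 (mod 55)
7^4 ≡ 49^2 = 2401 ≡ 36 (mod 55)
7^8 ≡ 36^2 = 1296 ≡ 31 (mod 55)
7^16 ≡ 31^2 = 961 ≡ 26 (mod 55)
27 = 16 + 8 + 2 + 1 in binary powers of 2.
So 7^27 ≡ 26 · 31 · 49 · 7 ≡ 28 (mod 55).
Squaring chain: 28; never reaches −1, so base 7 is a Miller–Rabin witness that 55 is composite.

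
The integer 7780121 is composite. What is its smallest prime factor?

73

7780121 is odd.
Digit sum 26, not divisible by 3.
Ends in 1: not divisible by 5.
7: 7780121 = 7·1111445 + 6
11: 7780121 = 11·707283 + 8
13: 7780121 = 13·598470 + 11
17: 7780121 = 17·457654 + 3
19: 7780121 = 19·409480 + 1
23: 7780121 = 23·338266 + 3
29: 7780121 = 29·268280 + 1
31: 7780121 = 31·250971 + 20
37: 7780121 = 37·210273 + 20
41: 7780121 = 41·189759 + 2
43: 7780121 = 43·180933 + 2
47: 7780121 = 47·165534 + 23
53: 7780121 = 53·146794 + 39
59: 7780121 = 59·131866 + 27
61: 7780121 = 61·127542 + 59
67: 7780121 = 67·116121 + 14
71: 7780121 = 71·109579 + 12
73: 7780121 = 73·106577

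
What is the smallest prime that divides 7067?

7067 is odd.
Digit sum 20, not divisible by 3.
Ends in 7: not divisible by 5.
7: 7067 = 7·1009 + 4
11: 7067 = 11·642 + 5
13: 7067 = 13·543 + 8
17: 7067 = 17·415 + 12
19: 7067 = 19·371 + 18
23: 7067 = 23·307 + 6
29: 7067 = 29·243 + 20
31: 7067 = 31·227 + 30
37: 7067 = 37·191

37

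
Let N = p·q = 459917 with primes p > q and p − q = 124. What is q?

Since p = q + 124, we have 459917 = q(q + 124), so q² + 124q − 459917 = 0.
Discriminant: 124² + 4·459917 = 15376 + 1839668 = 1855044; √1855044 = 1362.
q = (−124 + 1362)/2 = 619, and p = q + 124 = 743.
Check: 619 · 743 = 459917.

619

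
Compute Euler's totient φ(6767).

6600

Factor: 6767 = 67 · 101.
φ(6767) = (67−1) · (101−1) = 66 · 100 = 6600.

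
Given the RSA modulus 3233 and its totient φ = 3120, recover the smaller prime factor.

53

φ(n) = (p−1)(q−1) = n − (p+q) + 1, so p + q = 3233 − 3120 + 1 = 114.
p and q are the roots of t² − 114t + 3233 = 0.
Discriminant: 114² − 4·3233 = 12996 − 12932 = 64; √64 = 8.
q = (114 − 8)/2 = 53, p = (114 + 8)/2 = 61.
Check: 53 · 61 = 3233.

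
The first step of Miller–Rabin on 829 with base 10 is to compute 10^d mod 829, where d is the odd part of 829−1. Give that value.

583

829 − 1 = 828 = 2^2 · 207, so d = 207.
10^1 ≡ 10 (mod 829)
10^2 ≡ 10^2 = 100 ≡ 100 (mod 829)
10^4 ≡ 100^2 = 10000 ≡ 52 (mod 829)
10^8 ≡ 52^2 = 2704 ≡ 217 (mod 829)
10^16 ≡ 217^2 = 47089 ≡ 665 (mod 829)
10^32 ≡ 665^2 = 442225 ≡ 368 (mod 829)
10^64 ≡ 368^2 = 135424 ≡ 297 (mod 829)
10^128 ≡ 297^2 = 88209 ≡ 335 (mod 829)
207 = 128 + 64 + 8 + 4 + 2 + 1 in binary powers of 2.
So 10^207 ≡ 335 · 297 · 217 · 52 · 100 · 10 ≡ 583 (mod 829).
Squaring chain: 583 → 828; reaches −1, so base 10 does not prove 829 composite.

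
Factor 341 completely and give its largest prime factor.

31

341 = 11 · 31
31 is prime.
So 341 = 11 · 31; the largest prime factor is 31.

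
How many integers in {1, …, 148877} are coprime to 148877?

146068

Factor: 148877 = 53^3.
φ(148877) = 53^2·(53−1) = 146068.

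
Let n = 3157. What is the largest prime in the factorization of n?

41

3157 = 7 · 451
451 = 11 · 41
41 is prime.
So 3157 = 7 · 11 · 41; the largest prime factor is 41.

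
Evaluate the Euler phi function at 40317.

26400

Factor: 40317 = 3 · 89 · 151.
φ(40317) = (3−1) · (89−1) · (151−1) = 2 · 88 · 150 = 26400.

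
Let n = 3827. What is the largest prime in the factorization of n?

3827 = 43 · 89
89 is prime.
So 3827 = 43 · 89; the largest prime factor is 89.

89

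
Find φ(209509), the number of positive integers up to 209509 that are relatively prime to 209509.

Factor: 209509 = 53 · 59 · 67.
φ(209509) = (53−1) · (59−1) · (67−1) = 52 · 58 · 66 = 199056.

199056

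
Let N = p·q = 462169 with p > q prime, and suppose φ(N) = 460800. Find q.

φ(n) = (p−1)(q−1) = n − (p+q) + 1, so p + q = 462169 − 460800 + 1 = 1370.
p and q are the roots of t² − 1370t + 462169 = 0.
Discriminant: 1370² − 4·462169 = 1876900 − 1848676 = 28224; √28224 = 168.
q = (1370 − 168)/2 = 601, p = (1370 + 168)/2 = 769.
Check: 601 · 769 = 462169.

601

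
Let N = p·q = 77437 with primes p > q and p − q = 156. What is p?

367

Since p = q + 156, we have 77437 = q(q + 156), so q² + 156q − 77437 = 0.
Discriminant: 156² + 4·77437 = 24336 + 309748 = 334084; √334084 = 578.
q = (−156 + 578)/2 = 211, and p = q + 156 = 367.
Check: 211 · 367 = 77437.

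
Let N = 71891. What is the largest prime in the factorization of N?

71891 = 29 · 2479
2479 = 37 · 67
67 is prime.
So 71891 = 29 · 37 · 67; the largest prime factor is 67.

67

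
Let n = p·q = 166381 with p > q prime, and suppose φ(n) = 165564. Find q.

φ(n) = (p−1)(q−1) = n − (p+q) + 1, so p + q = 166381 − 165564 + 1 = 818.
p and q are the roots of t² − 818t + 166381 = 0.
Discriminant: 818² − 4·166381 = 669124 − 665524 = 3600; √3600 = 60.
q = (818 − 60)/2 = 379, p = (818 + 60)/2 = 439.
Check: 379 · 439 = 166381.

379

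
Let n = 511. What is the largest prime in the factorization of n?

73

511 = 7 · 73
73 is prime.
So 511 = 7 · 73; the largest prime factor is 73.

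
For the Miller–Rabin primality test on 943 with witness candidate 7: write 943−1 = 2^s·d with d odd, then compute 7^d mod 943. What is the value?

429

943 − 1 = 942 = 2^1 · 471, so d = 471.
7^1 ≡ 7 (mod 943)
7^2 ≡ 7^2 = 49 ≡ 49 (mod 943)
7^4 ≡ 49^2 = 2401 ≡ 515 (mod 943)
7^8 ≡ 515^2 = 265225 ≡ 242 (mod 943)
7^16 ≡ 242^2 = 58564 ≡ 98 (mod 943)
7^32 ≡ 98^2 = 9604 ≡ 174 (mod 943)
7^64 ≡ 174^2 = 30276 ≡ 100 (mod 943)
7^128 ≡ 100^2 = 10000 ≡ 570 (mod 943)
7^256 ≡ 570^2 = 324900 ≡ 508 (mod 943)
471 = 256 + 128 + 64 + 16 + 4 + 2 + 1 in binary powers of 2.
So 7^471 ≡ 508 · 570 · 100 · 98 · 515 · 49 · 7 ≡ 429 (mod 943).
Squaring chain: 429; never reaches −1, so base 7 is a Miller–Rabin witness that 943 is composite.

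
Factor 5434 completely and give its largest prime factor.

19

5434 = 2 · 2717
2717 = 11 · 247
247 = 13 · 19
19 is prime.
So 5434 = 2 · 11 · 13 · 19; the largest prime factor is 19.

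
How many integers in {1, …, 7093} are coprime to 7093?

Factor: 7093 = 41 · 173.
φ(7093) = (41−1) · (173−1) = 40 · 172 = 6880.

6880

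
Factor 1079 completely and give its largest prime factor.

1079 = 13 · 83
83 is prime.
So 1079 = 13 · 83; the largest prime factor is 83.

83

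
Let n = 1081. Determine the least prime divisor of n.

23

1081 is odd.
Digit sum 10, not divisible by 3.
Ends in 1: not divisible by 5.
7: 1081 = 7·154 + 3
11: 1081 = 11·98 + 3
13: 1081 = 13·83 + 2
17: 1081 = 17·63 + 10
19: 1081 = 19·56 + 17
23: 1081 = 23·47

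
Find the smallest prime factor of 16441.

41

16441 is odd.
Digit sum 16, not divisible by 3.
Ends in 1: not divisible by 5.
7: 16441 = 7·2348 + 5
11: 16441 = 11·1494 + 7
13: 16441 = 13·1264 + 9
17: 16441 = 17·967 + 2
19: 16441 = 19·865 + 6
23: 16441 = 23·714 + 19
29: 16441 = 29·566 + 27
31: 16441 = 31·530 + 11
37: 16441 = 37·444 + 13
41: 16441 = 41·401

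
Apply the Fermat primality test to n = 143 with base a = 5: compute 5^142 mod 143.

5^1 ≡ 5 (mod 143)
5^2 ≡ 5^2 = 25 ≡ 25 (mod 143)
5^4 ≡ 25^2 = 625 ≡ 53 (mod 143)
5^8 ≡ 53^2 = 2809 ≡ 92 (mod 143)
5^16 ≡ 92^2 = 8464 ≡ 27 (mod 143)
5^32 ≡ 27^2 = 729 ≡ 14 (mod 143)
5^64 ≡ 14^2 = 196 ≡ 53 (mod 143)
5^128 ≡ 53^2 = 2809 ≡ 92 (mod 143)
142 = 128 + 8 + 4 + 2 in binary powers of 2.
So 5^142 ≡ 92 · 92 · 53 · 25 ≡ 25 (mod 143).
Since 25 ≠ 1, base 5 is a Fermat witness: 143 is composite.

25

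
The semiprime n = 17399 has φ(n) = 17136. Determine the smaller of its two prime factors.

φ(n) = (p−1)(q−1) = n − (p+q) + 1, so p + q = 17399 − 17136 + 1 = 264.
p and q are the roots of t² − 264t + 17399 = 0.
Discriminant: 264² − 4·17399 = 69696 − 69596 = 100; √100 = 10.
q = (264 − 10)/2 = 127, p = (264 + 10)/2 = 137.
Check: 127 · 137 = 17399.

127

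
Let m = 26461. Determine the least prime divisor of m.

47

26461 is odd.
Digit sum 19, not divisible by 3.
Ends in 1: not divisible by 5.
7: 26461 = 7·3780 + 1
11: 26461 = 11·2405 + 6
13: 26461 = 13·2035 + 6
17: 26461 = 17·1556 + 9
19: 26461 = 19·1392 + 13
23: 26461 = 23·1150 + 11
29: 26461 = 29·912 + 13
31: 26461 = 31·853 + 18
37: 26461 = 37·715 + 6
41: 26461 = 41·645 + 16
43: 26461 = 43·615 + 16
47: 26461 = 47·563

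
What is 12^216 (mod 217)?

64

12^1 ≡ 12 (mod 217)
12^2 ≡ 12^2 = 144 ≡ 144 (mod 217)
12^4 ≡ 144^2 = 20736 ≡ 121 (mod 217)
12^8 ≡ 121^2 = 14641 ≡ 102 (mod 217)
12^16 ≡ 102^2 = 10404 ≡ 205 (mod 217)
12^32 ≡ 205^2 = 42025 ≡ 144 (mod 217)
12^64 ≡ 144^2 = 20736 ≡ 121 (mod 217)
12^128 ≡ 121^2 = 14641 ≡ 102 (mod 217)
216 = 128 + 64 + 16 + 8 in binary powers of 2.
So 12^216 ≡ 102 · 121 · 205 · 102 ≡ 64 (mod 217).
Since 64 ≠ 1, base 12 is a Fermat witness: 217 is composite.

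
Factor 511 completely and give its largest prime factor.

73

511 = 7 · 73
73 is prime.
So 511 = 7 · 73; the largest prime factor is 73.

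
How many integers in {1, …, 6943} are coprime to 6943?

6760

Factor: 6943 = 53 · 131.
φ(6943) = (53−1) · (131−1) = 52 · 130 = 6760.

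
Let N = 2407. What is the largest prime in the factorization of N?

2407 = 29 · 83
83 is prime.
So 2407 = 29 · 83; the largest prime factor is 83.

83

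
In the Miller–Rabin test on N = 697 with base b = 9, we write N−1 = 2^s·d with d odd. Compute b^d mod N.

697 − 1 = 696 = 2^3 · 87, so d = 87.
9^1 ≡ 9 (mod 697)
9^2 ≡ 9^2 = 81 ≡ 81 (mod 697)
9^4 ≡ 81^2 = 6561 ≡ 288 (mod 697)
9^8 ≡ 288^2 = 82944 ≡ 1 (mod 697)
9^16 ≡ 1^2 = 1 ≡ 1 (mod 697)
9^32 ≡ 1^2 = 1 ≡ 1 (mod 697)
9^64 ≡ 1^2 = 1 ≡ 1 (mod 697)
87 = 64 + 16 + 4 + 2 + 1 in binary powers of 2.
So 9^87 ≡ 1 · 1 · 288 · 81 · 9 ≡ 155 (mod 697).
Squaring chain: 155 → 327 → 288; never reaches −1, so base 9 is a Miller–Rabin witness that 697 is composite.

155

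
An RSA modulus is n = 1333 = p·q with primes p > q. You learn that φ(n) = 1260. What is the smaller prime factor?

31

φ(n) = (p−1)(q−1) = n − (p+q) + 1, so p + q = 1333 − 1260 + 1 = 74.
p and q are the roots of t² − 74t + 1333 = 0.
Discriminant: 74² − 4·1333 = 5476 − 5332 = 144; √144 = 12.
q = (74 − 12)/2 = 31, p = (74 + 12)/2 = 43.
Check: 31 · 43 = 1333.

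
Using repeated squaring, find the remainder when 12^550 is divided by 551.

12^1 ≡ 12 (mod 551)
12^2 ≡ 12^2 = 144 ≡ 144 (mod 551)
12^4 ≡ 144^2 = 20736 ≡ 349 (mod 551)
12^8 ≡ 349^2 = 121801 ≡ 30 (mod 551)
12^16 ≡ 30^2 = 900 ≡ 349 (mod 551)
12^32 ≡ 349^2 = 121801 ≡ 30 (mod 551)
12^64 ≡ 30^2 = 900 ≡ 349 (mod 551)
12^128 ≡ 349^2 = 121801 ≡ 30 (mod 551)
12^256 ≡ 30^2 = 900 ≡ 349 (mod 551)
12^512 ≡ 349^2 = 121801 ≡ 30 (mod 551)
550 = 512 + 32 + 4 + 2 in binary powers of 2.
So 12^550 ≡ 30 · 30 · 349 · 144 ≡ 463 (mod 551).
Since 463 ≠ 1, base 12 is a Fermat witness: 551 is composite.

463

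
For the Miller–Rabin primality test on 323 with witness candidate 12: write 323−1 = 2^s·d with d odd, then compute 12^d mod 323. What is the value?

46

323 − 1 = 322 = 2^1 · 161, so d = 161.
12^1 ≡ 12 (mod 323)
12^2 ≡ 12^2 = 144 ≡ 144 (mod 323)
12^4 ≡ 144^2 = 20736 ≡ 64 (mod 323)
12^8 ≡ 64^2 = 4096 ≡ 220 (mod 323)
12^16 ≡ 220^2 = 48400 ≡ 273 (mod 323)
12^32 ≡ 273^2 = 74529 ≡ 239 (mod 323)
12^64 ≡ 239^2 = 57121 ≡ 273 (mod 323)
12^128 ≡ 273^2 = 74529 ≡ 239 (mod 323)
161 = 128 + 32 + 1 in binary powers of 2.
So 12^161 ≡ 239 · 239 · 12 ≡ 46 (mod 323).
Squaring chain: 46; never reaches −1, so base 12 is a Miller–Rabin witness that 323 is composite.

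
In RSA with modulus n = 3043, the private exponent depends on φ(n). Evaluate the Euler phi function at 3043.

2848

Factor: 3043 = 17 · 179.
φ(3043) = (17−1) · (179−1) = 16 · 178 = 2848.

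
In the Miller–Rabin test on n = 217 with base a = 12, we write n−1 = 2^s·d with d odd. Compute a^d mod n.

217 − 1 = 216 = 2^3 · 27, so d = 27.
12^1 ≡ 12 (mod 217)
12^2 ≡ 12^2 = 144 ≡ 144 (mod 217)
12^4 ≡ 144^2 = 20736 ≡ 121 (mod 217)
12^8 ≡ 121^2 = 14641 ≡ 102 (mod 217)
12^16 ≡ 102^2 = 10404 ≡ 205 (mod 217)
27 = 16 + 8 + 2 + 1 in binary powers of 2.
So 12^27 ≡ 205 · 102 · 144 · 12 ≡ 27 (mod 217).
Squaring chain: 27 → 78 → 8; never reaches −1, so base 12 is a Miller–Rabin witness that 217 is composite.

27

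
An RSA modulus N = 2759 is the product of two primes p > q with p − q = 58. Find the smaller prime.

Since p = q + 58, we have 2759 = q(q + 58), so q² + 58q − 2759 = 0.
Discriminant: 58² + 4·2759 = 3364 + 11036 = 14400; √14400 = 120.
q = (−58 + 120)/2 = 31, and p = q + 58 = 89.
Check: 31 · 89 = 2759.

31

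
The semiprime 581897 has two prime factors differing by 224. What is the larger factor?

883

Since p = q + 224, we have 581897 = q(q + 224), so q² + 224q − 581897 = 0.
Discriminant: 224² + 4·581897 = 50176 + 2327588 = 2377764; √2377764 = 1542.
q = (−224 + 1542)/2 = 659, and p = q + 224 = 883.
Check: 659 · 883 = 581897.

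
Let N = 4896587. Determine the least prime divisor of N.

4896587 is odd.
Digit sum 47, not divisible by 3.
Ends in 7: not divisible by 5.
7: 4896587 = 7·699512 + 3
11: 4896587 = 11·445144 + 3
13: 4896587 = 13·376660 + 7
17: 4896587 = 17·288034 + 9
19: 4896587 = 19·257715 + 2
23: 4896587 = 23·212895 + 2
29: 4896587 = 29·168847 + 24
31: 4896587 = 31·157954 + 13
37: 4896587 = 37·132340 + 7
41: 4896587 = 41·119428 + 39
43: 4896587 = 43·113874 + 5
47: 4896587 = 47·104182 + 33
53: 4896587 = 53·92388 + 23
59: 4896587 = 59·82993

59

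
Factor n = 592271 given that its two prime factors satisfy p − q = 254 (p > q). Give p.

907

Since p = q + 254, we have 592271 = q(q + 254), so q² + 254q − 592271 = 0.
Discriminant: 254² + 4·592271 = 64516 + 2369084 = 2433600; √2433600 = 1560.
q = (−254 + 1560)/2 = 653, and p = q + 254 = 907.
Check: 653 · 907 = 592271.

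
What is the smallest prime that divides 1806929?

53

1806929 is odd.
Digit sum 35, not divisible by 3.
Ends in 9: not divisible by 5.
7: 1806929 = 7·258132 + 5
11: 1806929 = 11·164266 + 3
13: 1806929 = 13·138994 + 7
17: 1806929 = 17·106289 + 16
19: 1806929 = 19·95101 + 10
23: 1806929 = 23·78562 + 3
29: 1806929 = 29·62307 + 26
31: 1806929 = 31·58288 + 1
37: 1806929 = 37·48835 + 34
41: 1806929 = 41·44071 + 18
43: 1806929 = 43·42021 + 26
47: 1806929 = 47·38445 + 14
53: 1806929 = 53·34093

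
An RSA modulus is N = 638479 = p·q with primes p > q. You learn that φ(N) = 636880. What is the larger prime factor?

φ(n) = (p−1)(q−1) = n − (p+q) + 1, so p + q = 638479 − 636880 + 1 = 1600.
p and q are the roots of t² − 1600t + 638479 = 0.
Discriminant: 1600² − 4·638479 = 2560000 − 2553916 = 6084; √6084 = 78.
q = (1600 − 78)/2 = 761, p = (1600 + 78)/2 = 839.
Check: 761 · 839 = 638479.

839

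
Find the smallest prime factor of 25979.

25979 is odd.
Digit sum 32, not divisible by 3.
Ends in 9: not divisible by 5.
7: 25979 = 7·3711 + 2
11: 25979 = 11·2361 + 8
13: 25979 = 13·1998 + 5
17: 25979 = 17·1528 + 3
19: 25979 = 19·1367 + 6
23: 25979 = 23·1129 + 12
29: 25979 = 29·895 + 24
31: 25979 = 31·838 + 1
37: 25979 = 37·702 + 5
41: 25979 = 41·633 + 26
43: 25979 = 43·604 + 7
47: 25979 = 47·552 + 35
53: 25979 = 53·490 + 9
59: 25979 = 59·440 + 19
61: 25979 = 61·425 + 54
67: 25979 = 67·387 + 50
71: 25979 = 71·365 + 64
73: 25979 = 73·355 + 64
79: 25979 = 79·328 + 67
83: 25979 = 83·313

83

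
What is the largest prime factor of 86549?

86549 = 23 · 3763
3763 = 53 · 71
71 is prime.
So 86549 = 23 · 53 · 71; the largest prime factor is 71.

71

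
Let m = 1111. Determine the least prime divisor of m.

11

1111 is odd.
Digit sum 4, not divisible by 3.
Ends in 1: not divisible by 5.
7: 1111 = 7·158 + 5
11: 1111 = 11·101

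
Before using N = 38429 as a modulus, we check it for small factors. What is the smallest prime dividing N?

38429 is odd.
Digit sum 26, not divisible by 3.
Ends in 9: not divisible by 5.
7: 38429 = 7·5489 + 6
11: 38429 = 11·3493 + 6
13: 38429 = 13·2956 + 1
17: 38429 = 17·2260 + 9
19: 38429 = 19·2022 + 11
23: 38429 = 23·1670 + 19
29: 38429 = 29·1325 + 4
31: 38429 = 31·1239 + 20
37: 38429 = 37·1038 + 23
41: 38429 = 41·937 + 12
43: 38429 = 43·893 + 30
47: 38429 = 47·817 + 30
53: 38429 = 53·725 + 4
59: 38429 = 59·651 + 20
61: 38429 = 61·629 + 60
67: 38429 = 67·573 + 38
71: 38429 = 71·541 + 18
73: 38429 = 73·526 + 31
79: 38429 = 79·486 + 35
83: 38429 = 83·463

83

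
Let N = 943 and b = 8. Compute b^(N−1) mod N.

679

8^1 ≡ 8 (mod 943)
8^2 ≡ 8^2 = 64 ≡ 64 (mod 943)
8^4 ≡ 64^2 = 4096 ≡ 324 (mod 943)
8^8 ≡ 324^2 = 104976 ≡ 303 (mod 943)
8^16 ≡ 303^2 = 91809 ≡ 338 (mod 943)
8^32 ≡ 338^2 = 114244 ≡ 141 (mod 943)
8^64 ≡ 141^2 = 19881 ≡ 78 (mod 943)
8^128 ≡ 78^2 = 6084 ≡ 426 (mod 943)
8^256 ≡ 426^2 = 181476 ≡ 420 (mod 943)
8^512 ≡ 420^2 = 176400 ≡ 59 (mod 943)
942 = 512 + 256 + 128 + 32 + 8 + 4 + 2 in binary powers of 2.
So 8^942 ≡ 59 · 420 · 426 · 141 · 303 · 324 · 64 ≡ 679 (mod 943).
Since 679 ≠ 1, base 8 is a Fermat witness: 943 is composite.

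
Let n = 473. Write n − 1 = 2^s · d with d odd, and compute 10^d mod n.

439

473 − 1 = 472 = 2^3 · 59, so d = 59.
10^1 ≡ 10 (mod 473)
10^2 ≡ 10^2 = 100 ≡ 100 (mod 473)
10^4 ≡ 100^2 = 10000 ≡ 67 (mod 473)
10^8 ≡ 67^2 = 4489 ≡ 232 (mod 473)
10^16 ≡ 232^2 = 53824 ≡ 375 (mod 473)
10^32 ≡ 375^2 = 140625 ≡ 144 (mod 473)
59 = 32 + 16 + 8 + 2 + 1 in binary powers of 2.
So 10^59 ≡ 144 · 375 · 232 · 100 · 10 ≡ 439 (mod 473).
Squaring chain: 439 → 210 → 111; never reaches −1, so base 10 is a Miller–Rabin witness that 473 is composite.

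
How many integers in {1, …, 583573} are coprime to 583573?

562848

Factor: 583573 = 79 · 83 · 89.
φ(583573) = (79−1) · (83−1) · (89−1) = 78 · 82 · 88 = 562848.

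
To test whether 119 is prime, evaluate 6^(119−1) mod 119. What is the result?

8

6^1 ≡ 6 (mod 119)
6^2 ≡ 6^2 = 36 ≡ 36 (mod 119)
6^4 ≡ 36^2 = 1296 ≡ 106 (mod 119)
6^8 ≡ 106^2 = 11236 ≡ 50 (mod 119)
6^16 ≡ 50^2 = 2500 ≡ 1 (mod 119)
6^32 ≡ 1^2 = 1 ≡ 1 (mod 119)
6^64 ≡ 1^2 = 1 ≡ 1 (mod 119)
118 = 64 + 32 + 16 + 4 + 2 in binary powers of 2.
So 6^118 ≡ 1 · 1 · 1 · 106 · 36 ≡ 8 (mod 119).
Since 8 ≠ 1, base 6 is a Fermat witness: 119 is composite.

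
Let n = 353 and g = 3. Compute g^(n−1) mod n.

1

3^1 ≡ 3 (mod 353)
3^2 ≡ 3^2 = 9 ≡ 9 (mod 353)
3^4 ≡ 9^2 = 81 ≡ 81 (mod 353)
3^8 ≡ 81^2 = 6561 ≡ 207 (mod 353)
3^16 ≡ 207^2 = 42849 ≡ 136 (mod 353)
3^32 ≡ 136^2 = 18496 ≡ 140 (mod 353)
3^64 ≡ 140^2 = 19600 ≡ 185 (mod 353)
3^128 ≡ 185^2 = 34225 ≡ 337 (mod 353)
3^256 ≡ 337^2 = 113569 ≡ 256 (mod 353)
352 = 256 + 64 + 32 in binary powers of 2.
So 3^352 ≡ 256 · 185 · 140 ≡ 1 (mod 353).
Since the result is 1, base 3 gives no evidence that 353 is composite.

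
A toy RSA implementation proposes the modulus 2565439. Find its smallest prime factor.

73

2565439 is odd.
Digit sum 34, not divisible by 3.
Ends in 9: not divisible by 5.
7: 2565439 = 7·366491 + 2
11: 2565439 = 11·233221 + 8
13: 2565439 = 13·197341 + 6
17: 2565439 = 17·150908 + 3
19: 2565439 = 19·135023 + 2
23: 2565439 = 23·111540 + 19
29: 2565439 = 29·88463 + 12
31: 2565439 = 31·82756 + 3
37: 2565439 = 37·69336 + 7
41: 2565439 = 41·62571 + 28
43: 2565439 = 43·59661 + 16
47: 2565439 = 47·54583 + 38
53: 2565439 = 53·48404 + 27
59: 2565439 = 59·43482 + 1
61: 2565439 = 61·42056 + 23
67: 2565439 = 67·38290 + 9
71: 2565439 = 71·36132 + 67
73: 2565439 = 73·35143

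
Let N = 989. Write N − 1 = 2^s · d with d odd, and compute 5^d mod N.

989 − 1 = 988 = 2^2 · 247, so d = 247.
5^1 ≡ 5 (mod 989)
5^2 ≡ 5^2 = 25 ≡ 25 (mod 989)
5^4 ≡ 25^2 = 625 ≡ 625 (mod 989)
5^8 ≡ 625^2 = 390625 ≡ 959 (mod 989)
5^16 ≡ 959^2 = 919681 ≡ 900 (mod 989)
5^32 ≡ 900^2 = 810000 ≡ 9 (mod 989)
5^64 ≡ 9^2 = 81 ≡ 81 (mod 989)
5^128 ≡ 81^2 = 6561 ≡ 627 (mod 989)
247 = 128 + 64 + 32 + 16 + 4 + 2 + 1 in binary powers of 2.
So 5^247 ≡ 627 · 81 · 9 · 900 · 625 · 25 · 5 ≡ 89 (mod 989).
Squaring chain: 89 → 9; never reaches −1, so base 5 is a Miller–Rabin witness that 989 is composite.

89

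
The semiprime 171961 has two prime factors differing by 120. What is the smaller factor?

359

Since p = q + 120, we have 171961 = q(q + 120), so q² + 120q − 171961 = 0.
Discriminant: 120² + 4·171961 = 14400 + 687844 = 702244; √702244 = 838.
q = (−120 + 838)/2 = 359, and p = q + 120 = 479.
Check: 359 · 479 = 171961.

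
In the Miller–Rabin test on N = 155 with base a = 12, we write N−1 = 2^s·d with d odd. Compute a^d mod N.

42

155 − 1 = 154 = 2^1 · 77, so d = 77.
12^1 ≡ 12 (mod 155)
12^2 ≡ 12^2 = 144 ≡ 144 (mod 155)
12^4 ≡ 144^2 = 20736 ≡ 121 (mod 155)
12^8 ≡ 121^2 = 14641 ≡ 71 (mod 155)
12^16 ≡ 71^2 = 5041 ≡ 81 (mod 155)
12^32 ≡ 81^2 = 6561 ≡ 51 (mod 155)
12^64 ≡ 51^2 = 2601 ≡ 121 (mod 155)
77 = 64 + 8 + 4 + 1 in binary powers of 2.
So 12^77 ≡ 121 · 71 · 121 · 12 ≡ 42 (mod 155).
Squaring chain: 42; never reaches −1, so base 12 is a Miller–Rabin witness that 155 is composite.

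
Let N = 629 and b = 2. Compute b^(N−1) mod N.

2^1 ≡ 2 (mod 629)
2^2 ≡ 2^2 = 4 ≡ 4 (mod 629)
2^4 ≡ 4^2 = 16 ≡ 16 (mod 629)
2^8 ≡ 16^2 = 256 ≡ 256 (mod 629)
2^16 ≡ 256^2 = 65536 ≡ 120 (mod 629)
2^32 ≡ 120^2 = 14400 ≡ 562 (mod 629)
2^64 ≡ 562^2 = 315844 ≡ 86 (mod 629)
2^128 ≡ 86^2 = 7396 ≡ 477 (mod 629)
2^256 ≡ 477^2 = 227529 ≡ 460 (mod 629)
2^512 ≡ 460^2 = 211600 ≡ 256 (mod 629)
628 = 512 + 64 + 32 + 16 + 4 in binary powers of 2.
So 2^628 ≡ 256 · 86 · 562 · 120 · 16 ≡ 305 (mod 629).
Since 305 ≠ 1, base 2 is a Fermat witness: 629 is composite.

305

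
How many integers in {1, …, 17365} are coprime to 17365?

Factor: 17365 = 5 · 23 · 151.
φ(17365) = (5−1) · (23−1) · (151−1) = 4 · 22 · 150 = 13200.

13200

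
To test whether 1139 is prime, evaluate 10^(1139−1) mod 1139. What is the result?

10^1 ≡ 10 (mod 1139)
10^2 ≡ 10^2 = 100 ≡ 100 (mod 1139)
10^4 ≡ 100^2 = 10000 ≡ 888 (mod 1139)
10^8 ≡ 888^2 = 788544 ≡ 356 (mod 1139)
10^16 ≡ 356^2 = 126736 ≡ 307 (mod 1139)
10^32 ≡ 307^2 = 94249 ≡ 851 (mod 1139)
10^64 ≡ 851^2 = 724201 ≡ 936 (mod 1139)
10^128 ≡ 936^2 = 876096 ≡ 205 (mod 1139)
10^256 ≡ 205^2 = 42025 ≡ 1021 (mod 1139)
10^512 ≡ 1021^2 = 1042441 ≡ 256 (mod 1139)
10^1024 ≡ 256^2 = 65536 ≡ 613 (mod 1139)
1138 = 1024 + 64 + 32 + 16 + 2 in binary powers of 2.
So 10^1138 ≡ 613 · 936 · 851 · 307 · 100 ≡ 508 (mod 1139).
Since 508 ≠ 1, base 10 is a Fermat witness: 1139 is composite.

508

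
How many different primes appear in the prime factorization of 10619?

10619 = 7 · 1517
1517 = 37 · 41
10619 = 7 · 37 · 41, which has 3 distinct prime factors.

3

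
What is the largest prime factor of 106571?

106571 = 19 · 5609
5609 = 71 · 79
79 is prime.
So 106571 = 19 · 71 · 79; the largest prime factor is 79.

79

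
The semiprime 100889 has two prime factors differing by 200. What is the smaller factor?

Since p = q + 200, we have 100889 = q(q + 200), so q² + 200q − 100889 = 0.
Discriminant: 200² + 4·100889 = 40000 + 403556 = 443556; √443556 = 666.
q = (−200 + 666)/2 = 233, and p = q + 200 = 433.
Check: 233 · 433 = 100889.

233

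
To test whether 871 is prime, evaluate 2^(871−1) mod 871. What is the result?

545

2^1 ≡ 2 (mod 871)
2^2 ≡ 2^2 = 4 ≡ 4 (mod 871)
2^4 ≡ 4^2 = 16 ≡ 16 (mod 871)
2^8 ≡ 16^2 = 256 ≡ 256 (mod 871)
2^16 ≡ 256^2 = 65536 ≡ 211 (mod 871)
2^32 ≡ 211^2 = 44521 ≡ 100 (mod 871)
2^64 ≡ 100^2 = 10000 ≡ 419 (mod 871)
2^128 ≡ 419^2 = 175561 ≡ 490 (mod 871)
2^256 ≡ 490^2 = 240100 ≡ 575 (mod 871)
2^512 ≡ 575^2 = 330625 ≡ 516 (mod 871)
870 = 512 + 256 + 64 + 32 + 4 + 2 in binary powers of 2.
So 2^870 ≡ 516 · 575 · 419 · 100 · 16 · 4 ≡ 545 (mod 871).
Since 545 ≠ 1, base 2 is a Fermat witness: 871 is composite.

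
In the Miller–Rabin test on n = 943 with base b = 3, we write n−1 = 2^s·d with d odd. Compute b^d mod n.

943 − 1 = 942 = 2^1 · 471, so d = 471.
3^1 ≡ 3 (mod 943)
3^2 ≡ 3^2 = 9 ≡ 9 (mod 943)
3^4 ≡ 9^2 = 81 ≡ 81 (mod 943)
3^8 ≡ 81^2 = 6561 ≡ 903 (mod 943)
3^16 ≡ 903^2 = 815409 ≡ 657 (mod 943)
3^32 ≡ 657^2 = 431649 ≡ 698 (mod 943)
3^64 ≡ 698^2 = 487204 ≡ 616 (mod 943)
3^128 ≡ 616^2 = 379456 ≡ 370 (mod 943)
3^256 ≡ 370^2 = 136900 ≡ 165 (mod 943)
471 = 256 + 128 + 64 + 16 + 4 + 2 + 1 in binary powers of 2.
So 3^471 ≡ 165 · 370 · 616 · 657 · 81 · 9 · 3 ≡ 547 (mod 943).
Squaring chain: 547; never reaches −1, so base 3 is a Miller–Rabin witness that 943 is composite.

547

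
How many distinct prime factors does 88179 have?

88179 = 3 · 29393
29393 = 7 · 4199
4199 = 13 · 323
323 = 17 · 19
88179 = 3 · 7 · 13 · 17 · 19, which has 5 distinct prime factors.

5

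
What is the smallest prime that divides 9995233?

9995233 is odd.
Digit sum 40, not divisible by 3.
Ends in 3: not divisible by 5.
7: 9995233 = 7·1427890 + 3
11: 9995233 = 11·908657 + 6
13: 9995233 = 13·768864 + 1
17: 9995233 = 17·587954 + 15
19: 9995233 = 19·526064 + 17
23: 9995233 = 23·434575 + 8
29: 9995233 = 29·344663 + 6
31: 9995233 = 31·322426 + 27
37: 9995233 = 37·270141 + 16
41: 9995233 = 41·243786 + 7
43: 9995233 = 43·232447 + 12
47: 9995233 = 47·212664 + 25
53: 9995233 = 53·188589 + 16
59: 9995233 = 59·169410 + 43
61: 9995233 = 61·163856 + 17
67: 9995233 = 67·149182 + 39
71: 9995233 = 71·140777 + 66
73: 9995233 = 73·136921

73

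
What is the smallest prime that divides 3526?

3526 is even: 2 divides it.

2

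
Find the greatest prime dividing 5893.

83

5893 = 71 · 83
83 is prime.
So 5893 = 71 · 83; the largest prime factor is 83.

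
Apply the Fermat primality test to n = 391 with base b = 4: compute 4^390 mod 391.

4^1 ≡ 4 (mod 391)
4^2 ≡ 4^2 = 16 ≡ 16 (mod 391)
4^4 ≡ 16^2 = 256 ≡ 256 (mod 391)
4^8 ≡ 256^2 = 65536 ≡ 239 (mod 391)
4^16 ≡ 239^2 = 57121 ≡ 35 (mod 391)
4^32 ≡ 35^2 = 1225 ≡ 52 (mod 391)
4^64 ≡ 52^2 = 2704 ≡ 358 (mod 391)
4^128 ≡ 358^2 = 128164 ≡ 307 (mod 391)
4^256 ≡ 307^2 = 94249 ≡ 18 (mod 391)
390 = 256 + 128 + 4 + 2 in binary powers of 2.
So 4^390 ≡ 18 · 307 · 256 · 16 ≡ 288 (mod 391).
Since 288 ≠ 1, base 4 is a Fermat witness: 391 is composite.

288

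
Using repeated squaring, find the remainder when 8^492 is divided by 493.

458

8^1 ≡ 8 (mod 493)
8^2 ≡ 8^2 = 64 ≡ 64 (mod 493)
8^4 ≡ 64^2 = 4096 ≡ 152 (mod 493)
8^8 ≡ 152^2 = 23104 ≡ 426 (mod 493)
8^16 ≡ 426^2 = 181476 ≡ 52 (mod 493)
8^32 ≡ 52^2 = 2704 ≡ 239 (mod 493)
8^64 ≡ 239^2 = 57121 ≡ 426 (mod 493)
8^128 ≡ 426^2 = 181476 ≡ 52 (mod 493)
8^256 ≡ 52^2 = 2704 ≡ 239 (mod 493)
492 = 256 + 128 + 64 + 32 + 8 + 4 in binary powers of 2.
So 8^492 ≡ 239 · 52 · 426 · 239 · 426 · 152 ≡ 458 (mod 493).
Since 458 ≠ 1, base 8 is a Fermat witness: 493 is composite.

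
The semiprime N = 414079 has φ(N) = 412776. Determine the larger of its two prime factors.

757

φ(n) = (p−1)(q−1) = n − (p+q) + 1, so p + q = 414079 − 412776 + 1 = 1304.
p and q are the roots of t² − 1304t + 414079 = 0.
Discriminant: 1304² − 4·414079 = 1700416 − 1656316 = 44100; √44100 = 210.
q = (1304 − 210)/2 = 547, p = (1304 + 210)/2 = 757.
Check: 547 · 757 = 414079.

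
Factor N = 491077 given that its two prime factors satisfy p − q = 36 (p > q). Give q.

Since p = q + 36, we have 491077 = q(q + 36), so q² + 36q − 491077 = 0.
Discriminant: 36² + 4·491077 = 1296 + 1964308 = 1965604; √1965604 = 1402.
q = (−36 + 1402)/2 = 683, and p = q + 36 = 719.
Check: 683 · 719 = 491077.

683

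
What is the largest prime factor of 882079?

882079 = 11 · 80189
80189 = 17 · 4717
4717 = 53 · 89
89 is prime.
So 882079 = 11 · 17 · 53 · 89; the largest prime factor is 89.

89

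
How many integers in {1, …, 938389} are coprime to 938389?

Factor: 938389 = 43 · 139 · 157.
φ(938389) = (43−1) · (139−1) · (157−1) = 42 · 138 · 156 = 904176.

904176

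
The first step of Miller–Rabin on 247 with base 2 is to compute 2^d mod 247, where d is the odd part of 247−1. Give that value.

164

247 − 1 = 246 = 2^1 · 123, so d = 123.
2^1 ≡ 2 (mod 247)
2^2 ≡ 2^2 = 4 ≡ 4 (mod 247)
2^4 ≡ 4^2 = 16 ≡ 16 (mod 247)
2^8 ≡ 16^2 = 256 ≡ 9 (mod 247)
2^16 ≡ 9^2 = 81 ≡ 81 (mod 247)
2^32 ≡ 81^2 = 6561 ≡ 139 (mod 247)
2^64 ≡ 139^2 = 19321 ≡ 55 (mod 247)
123 = 64 + 32 + 16 + 8 + 2 + 1 in binary powers of 2.
So 2^123 ≡ 55 · 139 · 81 · 9 · 4 · 2 ≡ 164 (mod 247).
Squaring chain: 164; never reaches −1, so base 2 is a Miller–Rabin witness that 247 is composite.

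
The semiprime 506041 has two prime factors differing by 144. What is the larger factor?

Since p = q + 144, we have 506041 = q(q + 144), so q² + 144q − 506041 = 0.
Discriminant: 144² + 4·506041 = 20736 + 2024164 = 2044900; √2044900 = 1430.
q = (−144 + 1430)/2 = 643, and p = q + 144 = 787.
Check: 643 · 787 = 506041.

787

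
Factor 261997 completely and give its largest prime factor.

261997 = 37 · 7081
7081 = 73 · 97
97 is prime.
So 261997 = 37 · 73 · 97; the largest prime factor is 97.

97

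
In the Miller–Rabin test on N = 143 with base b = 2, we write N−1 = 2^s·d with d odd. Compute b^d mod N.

46

143 − 1 = 142 = 2^1 · 71, so d = 71.
2^1 ≡ 2 (mod 143)
2^2 ≡ 2^2 = 4 ≡ 4 (mod 143)
2^4 ≡ 4^2 = 16 ≡ 16 (mod 143)
2^8 ≡ 16^2 = 256 ≡ 113 (mod 143)
2^16 ≡ 113^2 = 12769 ≡ 42 (mod 143)
2^32 ≡ 42^2 = 1764 ≡ 48 (mod 143)
2^64 ≡ 48^2 = 2304 ≡ 16 (mod 143)
71 = 64 + 4 + 2 + 1 in binary powers of 2.
So 2^71 ≡ 16 · 16 · 4 · 2 ≡ 46 (mod 143).
Squaring chain: 46; never reaches −1, so base 2 is a Miller–Rabin witness that 143 is composite.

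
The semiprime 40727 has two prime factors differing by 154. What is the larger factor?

Since p = q + 154, we have 40727 = q(q + 154), so q² + 154q − 40727 = 0.
Discriminant: 154² + 4·40727 = 23716 + 162908 = 186624; √186624 = 432.
q = (−154 + 432)/2 = 139, and p = q + 154 = 293.
Check: 139 · 293 = 40727.

293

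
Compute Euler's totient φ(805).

528

Factor: 805 = 5 · 7 · 23.
φ(805) = (5−1) · (7−1) · (23−1) = 4 · 6 · 22 = 528.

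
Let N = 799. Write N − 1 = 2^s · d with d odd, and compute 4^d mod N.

676

799 − 1 = 798 = 2^1 · 399, so d = 399.
4^1 ≡ 4 (mod 799)
4^2 ≡ 4^2 = 16 ≡ 16 (mod 799)
4^4 ≡ 16^2 = 256 ≡ 256 (mod 799)
4^8 ≡ 256^2 = 65536 ≡ 18 (mod 799)
4^16 ≡ 18^2 = 324 ≡ 324 (mod 799)
4^32 ≡ 324^2 = 104976 ≡ 307 (mod 799)
4^64 ≡ 307^2 = 94249 ≡ 766 (mod 799)
4^128 ≡ 766^2 = 586756 ≡ 290 (mod 799)
4^256 ≡ 290^2 = 84100 ≡ 205 (mod 799)
399 = 256 + 128 + 8 + 4 + 2 + 1 in binary powers of 2.
So 4^399 ≡ 205 · 290 · 18 · 256 · 16 · 4 ≡ 676 (mod 799).
Squaring chain: 676; never reaches −1, so base 4 is a Miller–Rabin witness that 799 is composite.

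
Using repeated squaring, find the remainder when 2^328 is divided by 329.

2^1 ≡ 2 (mod 329)
2^2 ≡ 2^2 = 4 ≡ 4 (mod 329)
2^4 ≡ 4^2 = 16 ≡ 16 (mod 329)
2^8 ≡ 16^2 = 256 ≡ 256 (mod 329)
2^16 ≡ 256^2 = 65536 ≡ 65 (mod 329)
2^32 ≡ 65^2 = 4225 ≡ 277 (mod 329)
2^64 ≡ 277^2 = 76729 ≡ 72 (mod 329)
2^128 ≡ 72^2 = 5184 ≡ 249 (mod 329)
2^256 ≡ 249^2 = 62001 ≡ 149 (mod 329)
328 = 256 + 64 + 8 in binary powers of 2.
So 2^328 ≡ 149 · 72 · 256 ≡ 205 (mod 329).
Since 205 ≠ 1, base 2 is a Fermat witness: 329 is composite.

205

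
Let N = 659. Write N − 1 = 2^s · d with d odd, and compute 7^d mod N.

658

659 − 1 = 658 = 2^1 · 329, so d = 329.
7^1 ≡ 7 (mod 659)
7^2 ≡ 7^2 = 49 ≡ 49 (mod 659)
7^4 ≡ 49^2 = 2401 ≡ 424 (mod 659)
7^8 ≡ 424^2 = 179776 ≡ 528 (mod 659)
7^16 ≡ 528^2 = 278784 ≡ 27 (mod 659)
7^32 ≡ 27^2 = 729 ≡ 70 (mod 659)
7^64 ≡ 70^2 = 4900 ≡ 287 (mod 659)
7^128 ≡ 287^2 = 82369 ≡ 653 (mod 659)
7^256 ≡ 653^2 = 426409 ≡ 36 (mod 659)
329 = 256 + 64 + 8 + 1 in binary powers of 2.
So 7^329 ≡ 36 · 287 · 528 · 7 ≡ 658 (mod 659).
Since 7^d ≡ 658 (mod 659), base 7 does not prove 659 composite.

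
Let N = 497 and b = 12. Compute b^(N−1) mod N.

79

12^1 ≡ 12 (mod 497)
12^2 ≡ 12^2 = 144 ≡ 144 (mod 497)
12^4 ≡ 144^2 = 20736 ≡ 359 (mod 497)
12^8 ≡ 359^2 = 128881 ≡ 158 (mod 497)
12^16 ≡ 158^2 = 24964 ≡ 114 (mod 497)
12^32 ≡ 114^2 = 12996 ≡ 74 (mod 497)
12^64 ≡ 74^2 = 5476 ≡ 9 (mod 497)
12^128 ≡ 9^2 = 81 ≡ 81 (mod 497)
12^256 ≡ 81^2 = 6561 ≡ 100 (mod 497)
496 = 256 + 128 + 64 + 32 + 16 in binary powers of 2.
So 12^496 ≡ 100 · 81 · 9 · 74 · 114 ≡ 79 (mod 497).
Since 79 ≠ 1, base 12 is a Fermat witness: 497 is composite.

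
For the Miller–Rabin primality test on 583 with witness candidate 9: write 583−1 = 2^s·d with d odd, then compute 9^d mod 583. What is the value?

537

583 − 1 = 582 = 2^1 · 291, so d = 291.
9^1 ≡ 9 (mod 583)
9^2 ≡ 9^2 = 81 ≡ 81 (mod 583)
9^4 ≡ 81^2 = 6561 ≡ 148 (mod 583)
9^8 ≡ 148^2 = 21904 ≡ 333 (mod 583)
9^16 ≡ 333^2 = 110889 ≡ 119 (mod 583)
9^32 ≡ 119^2 = 14161 ≡ 169 (mod 583)
9^64 ≡ 169^2 = 28561 ≡ 577 (mod 583)
9^128 ≡ 577^2 = 332929 ≡ 36 (mod 583)
9^256 ≡ 36^2 = 1296 ≡ 130 (mod 583)
291 = 256 + 32 + 2 + 1 in binary powers of 2.
So 9^291 ≡ 130 · 169 · 81 · 9 ≡ 537 (mod 583).
Squaring chain: 537; never reaches −1, so base 9 is a Miller–Rabin witness that 583 is composite.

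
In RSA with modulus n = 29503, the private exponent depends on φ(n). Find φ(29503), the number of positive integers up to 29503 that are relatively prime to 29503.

29160

Factor: 29503 = 163 · 181.
φ(29503) = (163−1) · (181−1) = 162 · 180 = 29160.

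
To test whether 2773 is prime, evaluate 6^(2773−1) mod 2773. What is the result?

6^1 ≡ 6 (mod 2773)
6^2 ≡ 6^2 = 36 ≡ 36 (mod 2773)
6^4 ≡ 36^2 = 1296 ≡ 1296 (mod 2773)
6^8 ≡ 1296^2 = 1679616 ≡ 1951 (mod 2773)
6^16 ≡ 1951^2 = 3806401 ≡ 1845 (mod 2773)
6^32 ≡ 1845^2 = 3404025 ≡ 1554 (mod 2773)
6^64 ≡ 1554^2 = 2414916 ≡ 2406 (mod 2773)
6^128 ≡ 2406^2 = 5788836 ≡ 1585 (mod 2773)
6^256 ≡ 1585^2 = 2512225 ≡ 2660 (mod 2773)
6^512 ≡ 2660^2 = 7075600 ≡ 1677 (mod 2773)
6^1024 ≡ 1677^2 = 2812329 ≡ 507 (mod 2773)
6^2048 ≡ 507^2 = 257049 ≡ 1933 (mod 2773)
2772 = 2048 + 512 + 128 + 64 + 16 + 4 in binary powers of 2.
So 6^2772 ≡ 1933 · 1677 · 1585 · 2406 · 1845 · 1296 ≡ 789 (mod 2773).
Since 789 ≠ 1, base 6 is a Fermat witness: 2773 is composite.

789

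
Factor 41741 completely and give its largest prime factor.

41741 = 7 · 5963
5963 = 67 · 89
89 is prime.
So 41741 = 7 · 67 · 89; the largest prime factor is 89.

89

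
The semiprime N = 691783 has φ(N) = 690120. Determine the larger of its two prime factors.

853

φ(n) = (p−1)(q−1) = n − (p+q) + 1, so p + q = 691783 − 690120 + 1 = 1664.
p and q are the roots of t² − 1664t + 691783 = 0.
Discriminant: 1664² − 4·691783 = 2768896 − 2767132 = 1764; √1764 = 42.
q = (1664 − 42)/2 = 811, p = (1664 + 42)/2 = 853.
Check: 811 · 853 = 691783.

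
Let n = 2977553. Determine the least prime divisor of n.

59

2977553 is odd.
Digit sum 38, not divisible by 3.
Ends in 3: not divisible by 5.
7: 2977553 = 7·425364 + 5
11: 2977553 = 11·270686 + 7
13: 2977553 = 13·229042 + 7
17: 2977553 = 17·175150 + 3
19: 2977553 = 19·156713 + 6
23: 2977553 = 23·129458 + 19
29: 2977553 = 29·102674 + 7
31: 2977553 = 31·96050 + 3
37: 2977553 = 37·80474 + 15
41: 2977553 = 41·72623 + 10
43: 2977553 = 43·69245 + 18
47: 2977553 = 47·63352 + 9
53: 2977553 = 53·56180 + 13
59: 2977553 = 59·50467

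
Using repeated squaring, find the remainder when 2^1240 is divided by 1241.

1004

2^1 ≡ 2 (mod 1241)
2^2 ≡ 2^2 = 4 ≡ 4 (mod 1241)
2^4 ≡ 4^2 = 16 ≡ 16 (mod 1241)
2^8 ≡ 16^2 = 256 ≡ 256 (mod 1241)
2^16 ≡ 256^2 = 65536 ≡ 1004 (mod 1241)
2^32 ≡ 1004^2 = 1008016 ≡ 324 (mod 1241)
2^64 ≡ 324^2 = 104976 ≡ 732 (mod 1241)
2^128 ≡ 732^2 = 535824 ≡ 953 (mod 1241)
2^256 ≡ 953^2 = 908209 ≡ 1038 (mod 1241)
2^512 ≡ 1038^2 = 1077444 ≡ 256 (mod 1241)
2^1024 ≡ 256^2 = 65536 ≡ 1004 (mod 1241)
1240 = 1024 + 128 + 64 + 16 + 8 in binary powers of 2.
So 2^1240 ≡ 1004 · 953 · 732 · 1004 · 256 ≡ 1004 (mod 1241).
Since 1004 ≠ 1, base 2 is a Fermat witness: 1241 is composite.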